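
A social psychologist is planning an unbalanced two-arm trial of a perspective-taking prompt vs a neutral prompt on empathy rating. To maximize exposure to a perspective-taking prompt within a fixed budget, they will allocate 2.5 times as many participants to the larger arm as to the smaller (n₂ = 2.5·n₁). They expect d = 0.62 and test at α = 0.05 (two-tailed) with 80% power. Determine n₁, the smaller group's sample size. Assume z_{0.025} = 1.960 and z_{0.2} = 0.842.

With allocation ratio k = n₂/n₁ = 2.5, Var(x̄₁−x̄₂) = σ²(1/n₁ + 1/(k·n₁)) = σ²·(k+1)/(k·n₁).
So n₁ = (1 + 1/k)·((z_{α/2} + z_β)/d)² = 1.400 × (2.802/0.62)².
n₁ = 1.400 × 20.42 = 28.6.
Round up: n₁ = 29, giving n₂ = ⌈2.5 × 29⌉ = ⌈72.5⌉ = 73.

n₁ = 29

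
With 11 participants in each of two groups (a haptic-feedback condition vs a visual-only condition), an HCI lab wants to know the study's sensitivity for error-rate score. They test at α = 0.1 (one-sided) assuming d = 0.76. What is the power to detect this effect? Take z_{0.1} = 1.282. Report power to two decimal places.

For two equal groups, power = Φ(d·√(n/2) − z_{α}).
d·√(n/2) = 0.76 × √(11/2) = 0.76 × 2.345 = 1.782.
z_β = 1.782 − 1.282 = 0.500.
Power = Φ(0.500) = 0.692.

power ≈ 0.69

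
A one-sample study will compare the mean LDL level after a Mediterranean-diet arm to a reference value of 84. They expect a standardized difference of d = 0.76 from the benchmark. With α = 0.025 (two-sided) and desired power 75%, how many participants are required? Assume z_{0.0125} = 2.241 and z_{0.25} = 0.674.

n = 15

For a one-sample test: n = ((z_{α/2} + z_β) / d)².
z_{α/2} + z_β = 2.241 + 0.674 = 2.915.
n = (2.915 / 0.76)² = 3.836² = 14.71.
Round up.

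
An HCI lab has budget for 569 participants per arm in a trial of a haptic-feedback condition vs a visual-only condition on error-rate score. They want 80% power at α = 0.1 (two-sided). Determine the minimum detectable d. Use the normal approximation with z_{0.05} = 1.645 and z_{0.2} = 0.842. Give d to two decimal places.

d_min ≈ 0.15

For two independent groups of n = 569 each: d_min = (z_{α/2} + z_β)·√(2/n).
z-sum = 1.645 + 0.842 = 2.487.
d_min = 2.487 × √(2/569) = 2.487 × 0.0593 = 0.147.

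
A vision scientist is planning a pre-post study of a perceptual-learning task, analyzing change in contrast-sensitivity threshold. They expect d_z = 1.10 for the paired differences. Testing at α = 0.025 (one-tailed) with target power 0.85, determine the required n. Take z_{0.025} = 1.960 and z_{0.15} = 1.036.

For a paired (one-sample on differences) test: n = ((z_{α} + z_β) / d)².
z_{α} + z_β = 1.960 + 1.036 = 2.996.
n = (2.996 / 1.10)² = 2.724² = 7.42.
Round up.

n = 8 pairs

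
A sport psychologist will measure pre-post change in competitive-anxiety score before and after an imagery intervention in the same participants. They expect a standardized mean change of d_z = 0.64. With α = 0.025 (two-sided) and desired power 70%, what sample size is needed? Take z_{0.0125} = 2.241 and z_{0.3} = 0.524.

n = 19 pairs

For a paired (one-sample on differences) test: n = ((z_{α/2} + z_β) / d)².
z_{α/2} + z_β = 2.241 + 0.524 = 2.765.
n = (2.765 / 0.64)² = 4.320² = 18.67.
Round up.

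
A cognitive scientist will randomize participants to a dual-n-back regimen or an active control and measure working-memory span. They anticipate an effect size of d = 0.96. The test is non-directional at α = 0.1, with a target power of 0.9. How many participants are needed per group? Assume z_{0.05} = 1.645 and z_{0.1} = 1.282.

For two independent groups with equal n: n = 2·((z_{α/2} + z_β) / d)².
z_{α/2} + z_β = 1.645 + 1.282 = 2.927.
n = 2 × (2.927 / 0.96)² = 2 × 3.049² = 2 × 9.30 = 18.6.
Round up to the next whole participant.

n = 19 per group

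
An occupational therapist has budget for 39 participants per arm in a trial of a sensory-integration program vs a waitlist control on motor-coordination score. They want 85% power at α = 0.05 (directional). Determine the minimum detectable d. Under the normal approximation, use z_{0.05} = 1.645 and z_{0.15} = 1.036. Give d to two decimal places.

For two independent groups of n = 39 each: d_min = (z_{α} + z_β)·√(2/n).
z-sum = 1.645 + 1.036 = 2.681.
d_min = 2.681 × √(2/39) = 2.681 × 0.2265 = 0.607.

d_min ≈ 0.61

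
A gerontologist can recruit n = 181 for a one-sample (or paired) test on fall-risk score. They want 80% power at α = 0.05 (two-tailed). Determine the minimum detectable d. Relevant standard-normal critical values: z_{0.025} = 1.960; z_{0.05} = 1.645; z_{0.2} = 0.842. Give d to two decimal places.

For a single sample (or paired design) of n = 181: d_min = (z_{α/2} + z_β)/√n.
z-sum = 1.960 + 0.842 = 2.802.
d_min = 2.802 / √181 = 2.802 / 13.454 = 0.208.

d_min ≈ 0.21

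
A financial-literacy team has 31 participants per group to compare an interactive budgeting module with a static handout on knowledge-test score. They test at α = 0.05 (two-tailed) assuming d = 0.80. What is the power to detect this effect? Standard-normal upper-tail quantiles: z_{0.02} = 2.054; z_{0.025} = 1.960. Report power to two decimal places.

power ≈ 0.88

For two equal groups, power = Φ(d·√(n/2) − z_{α/2}).
d·√(n/2) = 0.80 × √(31/2) = 0.80 × 3.937 = 3.150.
z_β = 3.150 − 1.960 = 1.190.
Power = Φ(1.190) = 0.883.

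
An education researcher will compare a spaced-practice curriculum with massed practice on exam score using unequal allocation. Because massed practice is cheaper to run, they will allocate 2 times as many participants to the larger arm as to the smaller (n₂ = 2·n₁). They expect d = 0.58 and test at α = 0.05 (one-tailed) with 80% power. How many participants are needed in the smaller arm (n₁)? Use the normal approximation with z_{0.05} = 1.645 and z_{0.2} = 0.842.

n₁ = 28

With allocation ratio k = n₂/n₁ = 2, Var(x̄₁−x̄₂) = σ²(1/n₁ + 1/(k·n₁)) = σ²·(k+1)/(k·n₁).
So n₁ = (1 + 1/k)·((z_{α} + z_β)/d)² = 1.500 × (2.487/0.58)².
n₁ = 1.500 × 18.39 = 27.6.
Round up: n₁ = 28, giving n₂ = 2 × 28 = 56.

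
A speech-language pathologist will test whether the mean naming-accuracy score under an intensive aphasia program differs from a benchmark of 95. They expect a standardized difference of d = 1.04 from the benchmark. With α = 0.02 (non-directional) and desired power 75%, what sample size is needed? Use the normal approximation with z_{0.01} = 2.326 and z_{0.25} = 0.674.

For a one-sample test: n = ((z_{α/2} + z_β) / d)².
z_{α/2} + z_β = 2.326 + 0.674 = 3.000.
n = (3.000 / 1.04)² = 2.885² = 8.32.
Round up.

n = 9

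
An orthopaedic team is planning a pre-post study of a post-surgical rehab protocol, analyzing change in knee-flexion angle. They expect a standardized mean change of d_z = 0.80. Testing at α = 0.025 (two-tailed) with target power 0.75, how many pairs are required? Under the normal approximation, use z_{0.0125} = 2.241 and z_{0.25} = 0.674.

For a paired (one-sample on differences) test: n = ((z_{α/2} + z_β) / d)².
z_{α/2} + z_β = 2.241 + 0.674 = 2.915.
n = (2.915 / 0.80)² = 3.644² = 13.28.
Round up.

n = 14 pairs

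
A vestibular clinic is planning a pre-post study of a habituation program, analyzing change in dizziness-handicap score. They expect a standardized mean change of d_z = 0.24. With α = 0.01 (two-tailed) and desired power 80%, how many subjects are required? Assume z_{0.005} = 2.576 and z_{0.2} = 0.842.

n = 203 pairs

For a paired (one-sample on differences) test: n = ((z_{α/2} + z_β) / d)².
z_{α/2} + z_β = 2.576 + 0.842 = 3.418.
n = (3.418 / 0.24)² = 14.242² = 202.83.
Round up.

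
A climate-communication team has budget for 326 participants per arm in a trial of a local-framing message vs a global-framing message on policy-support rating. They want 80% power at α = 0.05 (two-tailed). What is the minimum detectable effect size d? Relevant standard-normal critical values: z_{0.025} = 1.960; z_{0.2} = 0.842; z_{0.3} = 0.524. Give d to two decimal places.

d_min ≈ 0.22

For two independent groups of n = 326 each: d_min = (z_{α/2} + z_β)·√(2/n).
z-sum = 1.960 + 0.842 = 2.802.
d_min = 2.802 × √(2/326) = 2.802 × 0.0783 = 0.219.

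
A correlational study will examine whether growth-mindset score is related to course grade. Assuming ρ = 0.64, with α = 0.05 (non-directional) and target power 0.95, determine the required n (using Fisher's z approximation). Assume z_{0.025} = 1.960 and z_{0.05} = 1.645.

Fisher's z: C = ½·ln((1+r)/(1−r)) = ½·ln(4.5556) = 0.7582.
n = ((z_{α/2} + z_β)/C)² + 3.
(1.960 + 1.645) / 0.7582 = 3.605 / 0.7582 = 4.755.
n = 4.755² + 3 = 22.61 + 3 = 25.6.
Round up.

n = 26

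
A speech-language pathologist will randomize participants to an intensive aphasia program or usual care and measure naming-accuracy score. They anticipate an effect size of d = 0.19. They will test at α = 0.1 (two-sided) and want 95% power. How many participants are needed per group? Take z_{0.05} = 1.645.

n = 600 per group

For two independent groups with equal n: n = 2·((z_{α/2} + z_β) / d)².
z_{α/2} + z_β = 1.645 + 1.645 = 3.290.
n = 2 × (3.290 / 0.19)² = 2 × 17.316² = 2 × 299.84 = 599.7.
Round up to the next whole participant.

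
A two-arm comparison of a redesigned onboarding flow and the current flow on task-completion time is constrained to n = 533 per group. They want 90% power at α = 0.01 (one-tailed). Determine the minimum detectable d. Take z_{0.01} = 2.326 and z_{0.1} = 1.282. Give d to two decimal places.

d_min ≈ 0.22

For two independent groups of n = 533 each: d_min = (z_{α} + z_β)·√(2/n).
z-sum = 2.326 + 1.282 = 3.608.
d_min = 3.608 × √(2/533) = 3.608 × 0.0613 = 0.221.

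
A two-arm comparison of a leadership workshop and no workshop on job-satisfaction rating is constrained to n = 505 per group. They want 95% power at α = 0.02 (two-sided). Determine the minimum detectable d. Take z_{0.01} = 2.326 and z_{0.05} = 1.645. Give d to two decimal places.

d_min ≈ 0.25

For two independent groups of n = 505 each: d_min = (z_{α/2} + z_β)·√(2/n).
z-sum = 2.326 + 1.645 = 3.971.
d_min = 3.971 × √(2/505) = 3.971 × 0.0629 = 0.250.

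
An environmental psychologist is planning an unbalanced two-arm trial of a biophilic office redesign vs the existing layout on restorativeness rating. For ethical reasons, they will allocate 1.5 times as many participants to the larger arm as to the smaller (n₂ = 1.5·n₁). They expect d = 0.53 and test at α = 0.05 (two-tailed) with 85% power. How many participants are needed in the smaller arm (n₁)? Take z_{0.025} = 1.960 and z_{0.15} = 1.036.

With allocation ratio k = n₂/n₁ = 1.5, Var(x̄₁−x̄₂) = σ²(1/n₁ + 1/(k·n₁)) = σ²·(k+1)/(k·n₁).
So n₁ = (1 + 1/k)·((z_{α/2} + z_β)/d)² = 1.667 × (2.996/0.53)².
n₁ = 1.667 × 31.95 = 53.3.
Round up: n₁ = 54, giving n₂ = 1.5 × 54 = 81.

n₁ = 54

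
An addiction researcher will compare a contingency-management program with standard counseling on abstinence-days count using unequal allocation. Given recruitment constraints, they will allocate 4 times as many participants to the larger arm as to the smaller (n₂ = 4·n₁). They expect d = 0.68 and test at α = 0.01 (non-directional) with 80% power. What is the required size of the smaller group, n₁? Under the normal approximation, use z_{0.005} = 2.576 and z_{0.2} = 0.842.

n₁ = 32

With allocation ratio k = n₂/n₁ = 4, Var(x̄₁−x̄₂) = σ²(1/n₁ + 1/(k·n₁)) = σ²·(k+1)/(k·n₁).
So n₁ = (1 + 1/k)·((z_{α/2} + z_β)/d)² = 1.250 × (3.418/0.68)².
n₁ = 1.250 × 25.27 = 31.6.
Round up: n₁ = 32, giving n₂ = 4 × 32 = 128.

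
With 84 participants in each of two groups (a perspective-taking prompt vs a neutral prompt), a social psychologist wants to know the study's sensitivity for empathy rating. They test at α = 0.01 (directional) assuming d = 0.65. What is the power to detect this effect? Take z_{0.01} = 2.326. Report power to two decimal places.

power ≈ 0.97

For two equal groups, power = Φ(d·√(n/2) − z_{α}).
d·√(n/2) = 0.65 × √(84/2) = 0.65 × 6.481 = 4.212.
z_β = 4.212 − 2.326 = 1.886.
Power = Φ(1.886) = 0.970.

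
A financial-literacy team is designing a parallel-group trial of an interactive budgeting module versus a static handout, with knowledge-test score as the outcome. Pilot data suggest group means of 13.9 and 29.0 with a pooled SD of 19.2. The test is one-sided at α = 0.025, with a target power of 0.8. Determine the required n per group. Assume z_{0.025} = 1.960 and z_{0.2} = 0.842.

Cohen's d = |M₁ − M₂| / SD_pooled = |13.9 − 29.0| / 19.2 = 15.1 / 19.2 = 0.786.
For two independent groups with equal n: n = 2·((z_{α} + z_β) / d)².
z_{α} + z_β = 1.960 + 0.842 = 2.802.
n = 2 × (2.802 / 0.786)² = 2 × 3.565² = 2 × 12.71 = 25.4.
Round up to the next whole participant.

n = 26 per group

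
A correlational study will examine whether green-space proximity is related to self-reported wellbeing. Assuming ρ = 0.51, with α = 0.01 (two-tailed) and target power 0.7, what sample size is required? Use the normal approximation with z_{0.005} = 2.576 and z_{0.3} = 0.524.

Fisher's z: C = ½·ln((1+r)/(1−r)) = ½·ln(3.0816) = 0.5627.
n = ((z_{α/2} + z_β)/C)² + 3.
(2.576 + 0.524) / 0.5627 = 3.100 / 0.5627 = 5.509.
n = 5.509² + 3 = 30.35 + 3 = 33.4.
Round up.

n = 34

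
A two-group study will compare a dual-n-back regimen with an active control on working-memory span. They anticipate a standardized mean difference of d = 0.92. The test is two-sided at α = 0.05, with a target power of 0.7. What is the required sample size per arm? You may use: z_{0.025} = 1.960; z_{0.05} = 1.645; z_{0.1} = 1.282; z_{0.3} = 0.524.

n = 15 per group

For two independent groups with equal n: n = 2·((z_{α/2} + z_β) / d)².
z_{α/2} + z_β = 1.960 + 0.524 = 2.484.
n = 2 × (2.484 / 0.92)² = 2 × 2.700² = 2 × 7.29 = 14.6.
Round up to the next whole participant.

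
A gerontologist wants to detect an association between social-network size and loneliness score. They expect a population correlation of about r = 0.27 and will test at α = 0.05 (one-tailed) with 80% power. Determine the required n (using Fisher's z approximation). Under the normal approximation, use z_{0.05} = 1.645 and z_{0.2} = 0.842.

n = 84

Fisher's z: C = ½·ln((1+r)/(1−r)) = ½·ln(1.7397) = 0.2769.
n = ((z_{α} + z_β)/C)² + 3.
(1.645 + 0.842) / 0.2769 = 2.487 / 0.2769 = 8.982.
n = 8.982² + 3 = 80.67 + 3 = 83.7.
Round up.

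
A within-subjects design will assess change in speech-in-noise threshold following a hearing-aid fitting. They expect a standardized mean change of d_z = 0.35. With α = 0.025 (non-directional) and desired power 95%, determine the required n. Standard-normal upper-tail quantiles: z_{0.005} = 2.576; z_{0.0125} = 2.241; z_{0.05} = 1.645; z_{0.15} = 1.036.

For a paired (one-sample on differences) test: n = ((z_{α/2} + z_β) / d)².
z_{α/2} + z_β = 2.241 + 1.645 = 3.886.
n = (3.886 / 0.35)² = 11.103² = 123.27.
Round up.

n = 124 pairs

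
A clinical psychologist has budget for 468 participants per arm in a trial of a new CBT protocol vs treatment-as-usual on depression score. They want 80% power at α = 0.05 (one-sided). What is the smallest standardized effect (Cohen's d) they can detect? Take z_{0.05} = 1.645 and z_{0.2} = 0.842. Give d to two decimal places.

d_min ≈ 0.16

For two independent groups of n = 468 each: d_min = (z_{α} + z_β)·√(2/n).
z-sum = 1.645 + 0.842 = 2.487.
d_min = 2.487 × √(2/468) = 2.487 × 0.0654 = 0.163.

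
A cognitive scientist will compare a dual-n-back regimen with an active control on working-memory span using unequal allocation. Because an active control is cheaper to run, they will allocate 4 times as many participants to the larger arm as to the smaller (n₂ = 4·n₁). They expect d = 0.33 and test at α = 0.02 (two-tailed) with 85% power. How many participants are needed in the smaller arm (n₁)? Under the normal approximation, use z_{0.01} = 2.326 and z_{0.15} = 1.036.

n₁ = 130

With allocation ratio k = n₂/n₁ = 4, Var(x̄₁−x̄₂) = σ²(1/n₁ + 1/(k·n₁)) = σ²·(k+1)/(k·n₁).
So n₁ = (1 + 1/k)·((z_{α/2} + z_β)/d)² = 1.250 × (3.362/0.33)².
n₁ = 1.250 × 103.79 = 129.7.
Round up: n₁ = 130, giving n₂ = 4 × 130 = 520.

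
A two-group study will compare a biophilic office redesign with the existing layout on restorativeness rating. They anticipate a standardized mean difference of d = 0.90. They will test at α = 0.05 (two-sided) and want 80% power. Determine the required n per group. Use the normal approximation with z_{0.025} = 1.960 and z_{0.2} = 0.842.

For two independent groups with equal n: n = 2·((z_{α/2} + z_β) / d)².
z_{α/2} + z_β = 1.960 + 0.842 = 2.802.
n = 2 × (2.802 / 0.90)² = 2 × 3.113² = 2 × 9.69 = 19.4.
Round up to the next whole participant.

n = 20 per group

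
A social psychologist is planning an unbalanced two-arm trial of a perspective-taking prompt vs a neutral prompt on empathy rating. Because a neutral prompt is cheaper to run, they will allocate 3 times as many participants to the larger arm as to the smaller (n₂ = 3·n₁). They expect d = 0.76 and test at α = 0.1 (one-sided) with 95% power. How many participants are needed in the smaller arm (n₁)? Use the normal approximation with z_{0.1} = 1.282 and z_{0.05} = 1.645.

With allocation ratio k = n₂/n₁ = 3, Var(x̄₁−x̄₂) = σ²(1/n₁ + 1/(k·n₁)) = σ²·(k+1)/(k·n₁).
So n₁ = (1 + 1/k)·((z_{α} + z_β)/d)² = 1.333 × (2.927/0.76)².
n₁ = 1.333 × 14.83 = 19.8.
Round up: n₁ = 20, giving n₂ = 3 × 20 = 60.

n₁ = 20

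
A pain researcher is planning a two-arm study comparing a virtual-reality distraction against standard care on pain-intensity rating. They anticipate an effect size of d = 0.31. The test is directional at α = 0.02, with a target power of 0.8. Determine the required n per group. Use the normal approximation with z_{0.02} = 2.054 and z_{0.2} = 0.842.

n = 175 per group

For two independent groups with equal n: n = 2·((z_{α} + z_β) / d)².
z_{α} + z_β = 2.054 + 0.842 = 2.896.
n = 2 × (2.896 / 0.31)² = 2 × 9.342² = 2 × 87.27 = 174.5.
Round up to the next whole participant.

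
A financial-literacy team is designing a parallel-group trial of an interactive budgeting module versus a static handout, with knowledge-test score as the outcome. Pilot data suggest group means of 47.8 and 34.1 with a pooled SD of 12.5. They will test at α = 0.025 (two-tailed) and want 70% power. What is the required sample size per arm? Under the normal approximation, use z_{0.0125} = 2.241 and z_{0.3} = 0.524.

n = 13 per group

Cohen's d = |M₁ − M₂| / SD_pooled = |47.8 − 34.1| / 12.5 = 13.7 / 12.5 = 1.096.
For two independent groups with equal n: n = 2·((z_{α/2} + z_β) / d)².
z_{α/2} + z_β = 2.241 + 0.524 = 2.765.
n = 2 × (2.765 / 1.096)² = 2 × 2.523² = 2 × 6.36 = 12.7.
Round up to the next whole participant.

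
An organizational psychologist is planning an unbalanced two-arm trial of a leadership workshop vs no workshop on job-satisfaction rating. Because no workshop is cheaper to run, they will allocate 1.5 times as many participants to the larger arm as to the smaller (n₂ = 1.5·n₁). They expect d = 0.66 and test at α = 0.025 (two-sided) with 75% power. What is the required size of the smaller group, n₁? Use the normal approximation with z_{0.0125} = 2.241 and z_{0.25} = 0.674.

n₁ = 33

With allocation ratio k = n₂/n₁ = 1.5, Var(x̄₁−x̄₂) = σ²(1/n₁ + 1/(k·n₁)) = σ²·(k+1)/(k·n₁).
So n₁ = (1 + 1/k)·((z_{α/2} + z_β)/d)² = 1.667 × (2.915/0.66)².
n₁ = 1.667 × 19.51 = 32.5.
Round up: n₁ = 33, giving n₂ = ⌈1.5 × 33⌉ = ⌈49.5⌉ = 50.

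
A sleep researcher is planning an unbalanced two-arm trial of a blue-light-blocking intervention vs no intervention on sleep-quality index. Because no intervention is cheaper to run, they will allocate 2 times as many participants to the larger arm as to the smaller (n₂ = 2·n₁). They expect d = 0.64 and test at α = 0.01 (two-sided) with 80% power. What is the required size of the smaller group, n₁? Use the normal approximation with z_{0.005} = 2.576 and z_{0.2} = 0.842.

n₁ = 43

With allocation ratio k = n₂/n₁ = 2, Var(x̄₁−x̄₂) = σ²(1/n₁ + 1/(k·n₁)) = σ²·(k+1)/(k·n₁).
So n₁ = (1 + 1/k)·((z_{α/2} + z_β)/d)² = 1.500 × (3.418/0.64)².
n₁ = 1.500 × 28.52 = 42.8.
Round up: n₁ = 43, giving n₂ = 2 × 43 = 86.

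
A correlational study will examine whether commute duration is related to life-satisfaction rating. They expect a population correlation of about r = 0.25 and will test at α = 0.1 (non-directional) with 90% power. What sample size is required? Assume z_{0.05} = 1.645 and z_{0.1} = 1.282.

Fisher's z: C = ½·ln((1+r)/(1−r)) = ½·ln(1.6667) = 0.2554.
n = ((z_{α/2} + z_β)/C)² + 3.
(1.645 + 1.282) / 0.2554 = 2.927 / 0.2554 = 11.460.
n = 11.460² + 3 = 131.34 + 3 = 134.3.
Round up.

n = 135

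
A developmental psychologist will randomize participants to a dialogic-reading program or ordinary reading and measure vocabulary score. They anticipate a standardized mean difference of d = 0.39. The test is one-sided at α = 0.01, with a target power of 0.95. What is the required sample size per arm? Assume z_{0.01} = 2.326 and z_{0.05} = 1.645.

n = 208 per group

For two independent groups with equal n: n = 2·((z_{α} + z_β) / d)².
z_{α} + z_β = 2.326 + 1.645 = 3.971.
n = 2 × (3.971 / 0.39)² = 2 × 10.182² = 2 × 103.67 = 207.3.
Round up to the next whole participant.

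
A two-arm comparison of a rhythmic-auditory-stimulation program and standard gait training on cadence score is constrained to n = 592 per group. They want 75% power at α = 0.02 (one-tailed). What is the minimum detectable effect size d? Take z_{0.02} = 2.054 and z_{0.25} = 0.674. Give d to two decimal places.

d_min ≈ 0.16

For two independent groups of n = 592 each: d_min = (z_{α} + z_β)·√(2/n).
z-sum = 2.054 + 0.674 = 2.728.
d_min = 2.728 × √(2/592) = 2.728 × 0.0581 = 0.159.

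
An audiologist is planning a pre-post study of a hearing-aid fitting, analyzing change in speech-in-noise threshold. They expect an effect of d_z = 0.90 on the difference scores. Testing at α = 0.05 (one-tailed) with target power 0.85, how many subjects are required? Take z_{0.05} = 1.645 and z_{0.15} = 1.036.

n = 9 pairs

For a paired (one-sample on differences) test: n = ((z_{α} + z_β) / d)².
z_{α} + z_β = 1.645 + 1.036 = 2.681.
n = (2.681 / 0.90)² = 2.979² = 8.87.
Round up.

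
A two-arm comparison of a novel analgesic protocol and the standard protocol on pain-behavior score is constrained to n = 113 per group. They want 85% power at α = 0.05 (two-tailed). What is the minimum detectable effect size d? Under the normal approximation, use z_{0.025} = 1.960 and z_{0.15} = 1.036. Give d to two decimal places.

d_min ≈ 0.40

For two independent groups of n = 113 each: d_min = (z_{α/2} + z_β)·√(2/n).
z-sum = 1.960 + 1.036 = 2.996.
d_min = 2.996 × √(2/113) = 2.996 × 0.1330 = 0.399.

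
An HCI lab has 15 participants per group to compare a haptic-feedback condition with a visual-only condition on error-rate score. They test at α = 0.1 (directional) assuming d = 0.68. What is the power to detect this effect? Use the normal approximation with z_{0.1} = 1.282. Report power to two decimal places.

power ≈ 0.72

For two equal groups, power = Φ(d·√(n/2) − z_{α}).
d·√(n/2) = 0.68 × √(15/2) = 0.68 × 2.739 = 1.862.
z_β = 1.862 − 1.282 = 0.580.
Power = Φ(0.580) = 0.719.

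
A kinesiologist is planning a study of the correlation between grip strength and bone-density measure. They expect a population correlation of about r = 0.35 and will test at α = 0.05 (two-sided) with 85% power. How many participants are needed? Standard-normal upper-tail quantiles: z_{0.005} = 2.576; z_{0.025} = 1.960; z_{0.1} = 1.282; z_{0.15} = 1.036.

Fisher's z: C = ½·ln((1+r)/(1−r)) = ½·ln(2.0769) = 0.3654.
n = ((z_{α/2} + z_β)/C)² + 3.
(1.960 + 1.036) / 0.3654 = 2.996 / 0.3654 = 8.199.
n = 8.199² + 3 = 67.23 + 3 = 70.2.
Round up.

n = 71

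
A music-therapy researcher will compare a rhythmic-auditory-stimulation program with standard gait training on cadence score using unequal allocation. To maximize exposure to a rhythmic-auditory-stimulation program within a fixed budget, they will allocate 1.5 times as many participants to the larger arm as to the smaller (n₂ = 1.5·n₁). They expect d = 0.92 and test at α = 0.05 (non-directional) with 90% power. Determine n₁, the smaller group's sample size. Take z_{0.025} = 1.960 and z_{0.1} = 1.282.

With allocation ratio k = n₂/n₁ = 1.5, Var(x̄₁−x̄₂) = σ²(1/n₁ + 1/(k·n₁)) = σ²·(k+1)/(k·n₁).
So n₁ = (1 + 1/k)·((z_{α/2} + z_β)/d)² = 1.667 × (3.242/0.92)².
n₁ = 1.667 × 12.42 = 20.7.
Round up: n₁ = 21, giving n₂ = ⌈1.5 × 21⌉ = ⌈31.5⌉ = 32.

n₁ = 21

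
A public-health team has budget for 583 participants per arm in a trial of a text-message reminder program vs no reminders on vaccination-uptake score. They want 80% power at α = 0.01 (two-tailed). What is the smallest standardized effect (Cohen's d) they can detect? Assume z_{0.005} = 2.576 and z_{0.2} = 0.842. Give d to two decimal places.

For two independent groups of n = 583 each: d_min = (z_{α/2} + z_β)·√(2/n).
z-sum = 2.576 + 0.842 = 3.418.
d_min = 3.418 × √(2/583) = 3.418 × 0.0586 = 0.200.

d_min ≈ 0.20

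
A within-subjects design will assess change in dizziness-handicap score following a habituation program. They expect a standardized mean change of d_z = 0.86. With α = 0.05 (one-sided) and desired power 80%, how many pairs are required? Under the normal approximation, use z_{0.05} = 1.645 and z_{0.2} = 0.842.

n = 9 pairs

For a paired (one-sample on differences) test: n = ((z_{α} + z_β) / d)².
z_{α} + z_β = 1.645 + 0.842 = 2.487.
n = (2.487 / 0.86)² = 2.892² = 8.36.
Round up.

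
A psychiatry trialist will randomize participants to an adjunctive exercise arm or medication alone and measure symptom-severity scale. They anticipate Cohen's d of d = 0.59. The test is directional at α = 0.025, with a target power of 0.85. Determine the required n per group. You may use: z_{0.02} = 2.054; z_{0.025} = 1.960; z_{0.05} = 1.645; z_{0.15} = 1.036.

n = 52 per group

For two independent groups with equal n: n = 2·((z_{α} + z_β) / d)².
z_{α} + z_β = 1.960 + 1.036 = 2.996.
n = 2 × (2.996 / 0.59)² = 2 × 5.078² = 2 × 25.79 = 51.6.
Round up to the next whole participant.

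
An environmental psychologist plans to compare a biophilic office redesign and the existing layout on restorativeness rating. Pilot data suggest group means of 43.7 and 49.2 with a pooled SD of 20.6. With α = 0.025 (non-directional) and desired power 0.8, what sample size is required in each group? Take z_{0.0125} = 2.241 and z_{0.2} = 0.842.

n = 267 per group

Cohen's d = |M₁ − M₂| / SD_pooled = |43.7 − 49.2| / 20.6 = 5.5 / 20.6 = 0.267.
For two independent groups with equal n: n = 2·((z_{α/2} + z_β) / d)².
z_{α/2} + z_β = 2.241 + 0.842 = 3.083.
n = 2 × (3.083 / 0.267)² = 2 × 11.547² = 2 × 133.33 = 266.7.
Round up to the next whole participant.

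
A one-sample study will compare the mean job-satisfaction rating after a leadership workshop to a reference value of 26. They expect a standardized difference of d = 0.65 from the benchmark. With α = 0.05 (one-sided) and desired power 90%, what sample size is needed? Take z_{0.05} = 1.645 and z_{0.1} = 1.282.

n = 21

For a one-sample test: n = ((z_{α} + z_β) / d)².
z_{α} + z_β = 1.645 + 1.282 = 2.927.
n = (2.927 / 0.65)² = 4.503² = 20.28.
Round up.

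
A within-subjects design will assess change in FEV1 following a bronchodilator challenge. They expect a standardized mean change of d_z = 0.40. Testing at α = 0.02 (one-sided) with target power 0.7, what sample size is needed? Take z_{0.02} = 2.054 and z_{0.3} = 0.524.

For a paired (one-sample on differences) test: n = ((z_{α} + z_β) / d)².
z_{α} + z_β = 2.054 + 0.524 = 2.578.
n = (2.578 / 0.40)² = 6.445² = 41.54.
Round up.

n = 42 pairs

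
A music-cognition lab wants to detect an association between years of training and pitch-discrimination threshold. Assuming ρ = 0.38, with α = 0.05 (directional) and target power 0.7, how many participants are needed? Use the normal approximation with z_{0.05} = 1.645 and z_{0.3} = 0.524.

Fisher's z: C = ½·ln((1+r)/(1−r)) = ½·ln(2.2258) = 0.4001.
n = ((z_{α} + z_β)/C)² + 3.
(1.645 + 0.524) / 0.4001 = 2.169 / 0.4001 = 5.421.
n = 5.421² + 3 = 29.39 + 3 = 32.4.
Round up.

n = 33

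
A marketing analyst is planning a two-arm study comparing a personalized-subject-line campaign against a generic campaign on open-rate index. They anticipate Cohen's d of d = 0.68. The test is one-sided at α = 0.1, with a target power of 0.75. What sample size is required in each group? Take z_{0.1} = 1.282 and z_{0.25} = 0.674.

n = 17 per group

For two independent groups with equal n: n = 2·((z_{α} + z_β) / d)².
z_{α} + z_β = 1.282 + 0.674 = 1.956.
n = 2 × (1.956 / 0.68)² = 2 × 2.876² = 2 × 8.27 = 16.5.
Round up to the next whole participant.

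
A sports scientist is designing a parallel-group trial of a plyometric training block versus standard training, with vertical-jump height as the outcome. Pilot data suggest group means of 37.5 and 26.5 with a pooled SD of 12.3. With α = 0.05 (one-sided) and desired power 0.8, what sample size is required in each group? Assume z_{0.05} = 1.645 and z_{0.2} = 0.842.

Cohen's d = |M₁ − M₂| / SD_pooled = |37.5 − 26.5| / 12.3 = 11.0 / 12.3 = 0.894.
For two independent groups with equal n: n = 2·((z_{α} + z_β) / d)².
z_{α} + z_β = 1.645 + 0.842 = 2.487.
n = 2 × (2.487 / 0.894)² = 2 × 2.782² = 2 × 7.74 = 15.5.
Round up to the next whole participant.

n = 16 per group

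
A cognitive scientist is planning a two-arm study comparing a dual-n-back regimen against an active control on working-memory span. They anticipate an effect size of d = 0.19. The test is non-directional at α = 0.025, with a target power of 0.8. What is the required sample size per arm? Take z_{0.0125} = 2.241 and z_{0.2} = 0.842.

n = 527 per group

For two independent groups with equal n: n = 2·((z_{α/2} + z_β) / d)².
z_{α/2} + z_β = 2.241 + 0.842 = 3.083.
n = 2 × (3.083 / 0.19)² = 2 × 16.226² = 2 × 263.29 = 526.6.
Round up to the next whole participant.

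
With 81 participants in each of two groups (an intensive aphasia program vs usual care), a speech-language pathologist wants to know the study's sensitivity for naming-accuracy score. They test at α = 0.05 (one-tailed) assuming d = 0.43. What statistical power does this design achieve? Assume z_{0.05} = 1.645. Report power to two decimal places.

For two equal groups, power = Φ(d·√(n/2) − z_{α}).
d·√(n/2) = 0.43 × √(81/2) = 0.43 × 6.364 = 2.737.
z_β = 2.737 − 1.645 = 1.092.
Power = Φ(1.092) = 0.862.

power ≈ 0.86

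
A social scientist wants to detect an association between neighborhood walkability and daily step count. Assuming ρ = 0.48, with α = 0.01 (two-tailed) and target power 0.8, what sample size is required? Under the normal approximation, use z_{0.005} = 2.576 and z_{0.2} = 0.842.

n = 46

Fisher's z: C = ½·ln((1+r)/(1−r)) = ½·ln(2.8462) = 0.5230.
n = ((z_{α/2} + z_β)/C)² + 3.
(2.576 + 0.842) / 0.5230 = 3.418 / 0.5230 = 6.535.
n = 6.535² + 3 = 42.71 + 3 = 45.7.
Round up.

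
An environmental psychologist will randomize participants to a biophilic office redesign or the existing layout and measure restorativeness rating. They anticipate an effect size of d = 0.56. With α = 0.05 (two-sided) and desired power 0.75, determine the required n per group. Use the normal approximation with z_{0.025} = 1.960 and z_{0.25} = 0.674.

For two independent groups with equal n: n = 2·((z_{α/2} + z_β) / d)².
z_{α/2} + z_β = 1.960 + 0.674 = 2.634.
n = 2 × (2.634 / 0.56)² = 2 × 4.704² = 2 × 22.12 = 44.2.
Round up to the next whole participant.

n = 45 per group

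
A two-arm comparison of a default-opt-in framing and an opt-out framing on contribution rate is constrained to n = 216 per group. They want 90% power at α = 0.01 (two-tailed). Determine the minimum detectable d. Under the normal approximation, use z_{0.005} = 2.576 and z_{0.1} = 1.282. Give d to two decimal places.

d_min ≈ 0.37

For two independent groups of n = 216 each: d_min = (z_{α/2} + z_β)·√(2/n).
z-sum = 2.576 + 1.282 = 3.858.
d_min = 3.858 × √(2/216) = 3.858 × 0.0962 = 0.371.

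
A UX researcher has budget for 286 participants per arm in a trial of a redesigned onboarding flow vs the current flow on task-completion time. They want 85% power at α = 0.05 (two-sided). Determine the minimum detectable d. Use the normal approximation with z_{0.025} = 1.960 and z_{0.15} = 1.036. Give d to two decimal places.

For two independent groups of n = 286 each: d_min = (z_{α/2} + z_β)·√(2/n).
z-sum = 1.960 + 1.036 = 2.996.
d_min = 2.996 × √(2/286) = 2.996 × 0.0836 = 0.251.

d_min ≈ 0.25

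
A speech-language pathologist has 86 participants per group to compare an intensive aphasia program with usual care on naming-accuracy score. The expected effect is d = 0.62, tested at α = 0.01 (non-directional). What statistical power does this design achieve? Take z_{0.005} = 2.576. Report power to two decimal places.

power ≈ 0.93

For two equal groups, power = Φ(d·√(n/2) − z_{α/2}).
d·√(n/2) = 0.62 × √(86/2) = 0.62 × 6.557 = 4.066.
z_β = 4.066 − 2.576 = 1.490.
Power = Φ(1.490) = 0.932.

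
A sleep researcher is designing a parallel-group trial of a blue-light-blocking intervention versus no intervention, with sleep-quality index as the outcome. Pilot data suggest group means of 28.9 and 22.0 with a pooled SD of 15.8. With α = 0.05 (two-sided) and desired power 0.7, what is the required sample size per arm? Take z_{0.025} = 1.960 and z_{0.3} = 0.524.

n = 65 per group

Cohen's d = |M₁ − M₂| / SD_pooled = |28.9 − 22.0| / 15.8 = 6.9 / 15.8 = 0.437.
For two independent groups with equal n: n = 2·((z_{α/2} + z_β) / d)².
z_{α/2} + z_β = 1.960 + 0.524 = 2.484.
n = 2 × (2.484 / 0.437)² = 2 × 5.684² = 2 × 32.31 = 64.6.
Round up to the next whole participant.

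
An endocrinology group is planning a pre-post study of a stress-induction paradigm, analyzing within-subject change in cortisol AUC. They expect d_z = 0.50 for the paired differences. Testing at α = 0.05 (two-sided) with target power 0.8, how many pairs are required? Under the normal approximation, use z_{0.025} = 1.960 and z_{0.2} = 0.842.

For a paired (one-sample on differences) test: n = ((z_{α/2} + z_β) / d)².
z_{α/2} + z_β = 1.960 + 0.842 = 2.802.
n = (2.802 / 0.50)² = 5.604² = 31.40.
Round up.

n = 32 pairs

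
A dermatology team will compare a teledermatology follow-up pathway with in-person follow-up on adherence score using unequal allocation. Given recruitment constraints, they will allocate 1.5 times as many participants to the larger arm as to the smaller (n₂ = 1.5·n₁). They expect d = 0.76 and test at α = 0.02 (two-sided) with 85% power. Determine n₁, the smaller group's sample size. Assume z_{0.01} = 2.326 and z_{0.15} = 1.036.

With allocation ratio k = n₂/n₁ = 1.5, Var(x̄₁−x̄₂) = σ²(1/n₁ + 1/(k·n₁)) = σ²·(k+1)/(k·n₁).
So n₁ = (1 + 1/k)·((z_{α/2} + z_β)/d)² = 1.667 × (3.362/0.76)².
n₁ = 1.667 × 19.57 = 32.6.
Round up: n₁ = 33, giving n₂ = ⌈1.5 × 33⌉ = ⌈49.5⌉ = 50.

n₁ = 33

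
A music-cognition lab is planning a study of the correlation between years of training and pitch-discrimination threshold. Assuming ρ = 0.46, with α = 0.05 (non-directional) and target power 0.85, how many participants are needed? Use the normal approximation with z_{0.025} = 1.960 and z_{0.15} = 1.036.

n = 40

Fisher's z: C = ½·ln((1+r)/(1−r)) = ½·ln(2.7037) = 0.4973.
n = ((z_{α/2} + z_β)/C)² + 3.
(1.960 + 1.036) / 0.4973 = 2.996 / 0.4973 = 6.025.
n = 6.025² + 3 = 36.29 + 3 = 39.3.
Round up.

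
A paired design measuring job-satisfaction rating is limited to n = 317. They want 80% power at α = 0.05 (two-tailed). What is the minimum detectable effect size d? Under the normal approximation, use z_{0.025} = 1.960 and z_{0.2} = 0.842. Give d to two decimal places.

For a single sample (or paired design) of n = 317: d_min = (z_{α/2} + z_β)/√n.
z-sum = 1.960 + 0.842 = 2.802.
d_min = 2.802 / √317 = 2.802 / 17.804 = 0.157.

d_min ≈ 0.16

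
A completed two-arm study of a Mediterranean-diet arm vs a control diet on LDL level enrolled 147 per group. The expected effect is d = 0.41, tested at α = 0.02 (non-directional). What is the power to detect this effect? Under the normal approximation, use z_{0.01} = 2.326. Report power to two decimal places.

For two equal groups, power = Φ(d·√(n/2) − z_{α/2}).
d·√(n/2) = 0.41 × √(147/2) = 0.41 × 8.573 = 3.515.
z_β = 3.515 − 2.326 = 1.189.
Power = Φ(1.189) = 0.883.

power ≈ 0.88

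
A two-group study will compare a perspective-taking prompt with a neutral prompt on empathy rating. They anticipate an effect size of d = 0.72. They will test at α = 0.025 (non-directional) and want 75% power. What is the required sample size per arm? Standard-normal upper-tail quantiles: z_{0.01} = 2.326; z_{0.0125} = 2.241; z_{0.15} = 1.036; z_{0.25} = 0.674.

n = 33 per group

For two independent groups with equal n: n = 2·((z_{α/2} + z_β) / d)².
z_{α/2} + z_β = 2.241 + 0.674 = 2.915.
n = 2 × (2.915 / 0.72)² = 2 × 4.049² = 2 × 16.39 = 32.8.
Round up to the next whole participant.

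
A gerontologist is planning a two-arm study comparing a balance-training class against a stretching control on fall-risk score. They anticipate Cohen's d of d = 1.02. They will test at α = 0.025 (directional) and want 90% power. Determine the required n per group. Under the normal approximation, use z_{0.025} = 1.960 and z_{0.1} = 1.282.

n = 21 per group

For two independent groups with equal n: n = 2·((z_{α} + z_β) / d)².
z_{α} + z_β = 1.960 + 1.282 = 3.242.
n = 2 × (3.242 / 1.02)² = 2 × 3.178² = 2 × 10.10 = 20.2.
Round up to the next whole participant.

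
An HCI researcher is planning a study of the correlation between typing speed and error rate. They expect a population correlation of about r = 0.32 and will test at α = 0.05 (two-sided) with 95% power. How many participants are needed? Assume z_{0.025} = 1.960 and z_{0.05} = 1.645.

n = 122

Fisher's z: C = ½·ln((1+r)/(1−r)) = ½·ln(1.9412) = 0.3316.
n = ((z_{α/2} + z_β)/C)² + 3.
(1.960 + 1.645) / 0.3316 = 3.605 / 0.3316 = 10.872.
n = 10.872² + 3 = 118.19 + 3 = 121.2.
Round up.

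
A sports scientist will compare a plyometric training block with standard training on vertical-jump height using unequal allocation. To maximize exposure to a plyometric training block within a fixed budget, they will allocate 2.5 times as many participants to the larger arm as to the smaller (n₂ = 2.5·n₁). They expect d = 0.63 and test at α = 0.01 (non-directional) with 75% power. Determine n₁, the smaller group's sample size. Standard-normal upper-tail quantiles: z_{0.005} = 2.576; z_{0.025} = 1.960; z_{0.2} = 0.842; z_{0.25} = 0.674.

With allocation ratio k = n₂/n₁ = 2.5, Var(x̄₁−x̄₂) = σ²(1/n₁ + 1/(k·n₁)) = σ²·(k+1)/(k·n₁).
So n₁ = (1 + 1/k)·((z_{α/2} + z_β)/d)² = 1.400 × (3.250/0.63)².
n₁ = 1.400 × 26.61 = 37.3.
Round up: n₁ = 38, giving n₂ = 2.5 × 38 = 95.

n₁ = 38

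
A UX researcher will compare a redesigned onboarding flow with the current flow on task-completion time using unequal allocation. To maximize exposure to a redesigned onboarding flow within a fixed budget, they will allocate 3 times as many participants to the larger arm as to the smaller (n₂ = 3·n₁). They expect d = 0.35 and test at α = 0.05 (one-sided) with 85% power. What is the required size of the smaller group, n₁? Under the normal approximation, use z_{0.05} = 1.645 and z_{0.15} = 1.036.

n₁ = 79

With allocation ratio k = n₂/n₁ = 3, Var(x̄₁−x̄₂) = σ²(1/n₁ + 1/(k·n₁)) = σ²·(k+1)/(k·n₁).
So n₁ = (1 + 1/k)·((z_{α} + z_β)/d)² = 1.333 × (2.681/0.35)².
n₁ = 1.333 × 58.68 = 78.2.
Round up: n₁ = 79, giving n₂ = 3 × 79 = 237.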